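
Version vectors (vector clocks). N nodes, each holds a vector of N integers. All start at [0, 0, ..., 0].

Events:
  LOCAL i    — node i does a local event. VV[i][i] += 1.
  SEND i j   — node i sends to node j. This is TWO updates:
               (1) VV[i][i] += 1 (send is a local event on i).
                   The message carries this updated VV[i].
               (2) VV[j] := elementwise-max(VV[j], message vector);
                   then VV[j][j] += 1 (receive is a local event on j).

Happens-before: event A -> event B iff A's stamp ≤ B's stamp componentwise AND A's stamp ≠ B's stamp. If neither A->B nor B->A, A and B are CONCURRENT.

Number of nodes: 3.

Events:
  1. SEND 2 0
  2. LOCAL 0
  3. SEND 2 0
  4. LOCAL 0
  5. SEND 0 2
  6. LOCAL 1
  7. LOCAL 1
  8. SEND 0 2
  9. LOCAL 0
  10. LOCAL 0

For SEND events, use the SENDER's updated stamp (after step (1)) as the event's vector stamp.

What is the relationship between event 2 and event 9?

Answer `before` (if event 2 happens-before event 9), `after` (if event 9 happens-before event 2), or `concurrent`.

Answer: before

Derivation:
Initial: VV[0]=[0, 0, 0]
Initial: VV[1]=[0, 0, 0]
Initial: VV[2]=[0, 0, 0]
Event 1: SEND 2->0: VV[2][2]++ -> VV[2]=[0, 0, 1], msg_vec=[0, 0, 1]; VV[0]=max(VV[0],msg_vec) then VV[0][0]++ -> VV[0]=[1, 0, 1]
Event 2: LOCAL 0: VV[0][0]++ -> VV[0]=[2, 0, 1]
Event 3: SEND 2->0: VV[2][2]++ -> VV[2]=[0, 0, 2], msg_vec=[0, 0, 2]; VV[0]=max(VV[0],msg_vec) then VV[0][0]++ -> VV[0]=[3, 0, 2]
Event 4: LOCAL 0: VV[0][0]++ -> VV[0]=[4, 0, 2]
Event 5: SEND 0->2: VV[0][0]++ -> VV[0]=[5, 0, 2], msg_vec=[5, 0, 2]; VV[2]=max(VV[2],msg_vec) then VV[2][2]++ -> VV[2]=[5, 0, 3]
Event 6: LOCAL 1: VV[1][1]++ -> VV[1]=[0, 1, 0]
Event 7: LOCAL 1: VV[1][1]++ -> VV[1]=[0, 2, 0]
Event 8: SEND 0->2: VV[0][0]++ -> VV[0]=[6, 0, 2], msg_vec=[6, 0, 2]; VV[2]=max(VV[2],msg_vec) then VV[2][2]++ -> VV[2]=[6, 0, 4]
Event 9: LOCAL 0: VV[0][0]++ -> VV[0]=[7, 0, 2]
Event 10: LOCAL 0: VV[0][0]++ -> VV[0]=[8, 0, 2]
Event 2 stamp: [2, 0, 1]
Event 9 stamp: [7, 0, 2]
[2, 0, 1] <= [7, 0, 2]? True
[7, 0, 2] <= [2, 0, 1]? False
Relation: before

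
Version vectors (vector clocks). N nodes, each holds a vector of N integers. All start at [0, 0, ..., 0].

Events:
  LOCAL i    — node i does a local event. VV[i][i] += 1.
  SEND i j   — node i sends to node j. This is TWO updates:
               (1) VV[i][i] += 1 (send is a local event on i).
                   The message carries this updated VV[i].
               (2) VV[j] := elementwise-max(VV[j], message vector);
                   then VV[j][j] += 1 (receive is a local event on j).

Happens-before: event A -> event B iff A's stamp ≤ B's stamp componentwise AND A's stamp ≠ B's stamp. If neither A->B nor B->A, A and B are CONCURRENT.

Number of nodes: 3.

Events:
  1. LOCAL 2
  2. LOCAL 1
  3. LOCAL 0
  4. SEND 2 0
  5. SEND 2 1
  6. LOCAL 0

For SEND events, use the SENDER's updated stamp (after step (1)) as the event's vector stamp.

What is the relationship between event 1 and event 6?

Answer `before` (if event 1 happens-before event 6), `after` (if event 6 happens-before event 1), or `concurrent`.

Initial: VV[0]=[0, 0, 0]
Initial: VV[1]=[0, 0, 0]
Initial: VV[2]=[0, 0, 0]
Event 1: LOCAL 2: VV[2][2]++ -> VV[2]=[0, 0, 1]
Event 2: LOCAL 1: VV[1][1]++ -> VV[1]=[0, 1, 0]
Event 3: LOCAL 0: VV[0][0]++ -> VV[0]=[1, 0, 0]
Event 4: SEND 2->0: VV[2][2]++ -> VV[2]=[0, 0, 2], msg_vec=[0, 0, 2]; VV[0]=max(VV[0],msg_vec) then VV[0][0]++ -> VV[0]=[2, 0, 2]
Event 5: SEND 2->1: VV[2][2]++ -> VV[2]=[0, 0, 3], msg_vec=[0, 0, 3]; VV[1]=max(VV[1],msg_vec) then VV[1][1]++ -> VV[1]=[0, 2, 3]
Event 6: LOCAL 0: VV[0][0]++ -> VV[0]=[3, 0, 2]
Event 1 stamp: [0, 0, 1]
Event 6 stamp: [3, 0, 2]
[0, 0, 1] <= [3, 0, 2]? True
[3, 0, 2] <= [0, 0, 1]? False
Relation: before

Answer: before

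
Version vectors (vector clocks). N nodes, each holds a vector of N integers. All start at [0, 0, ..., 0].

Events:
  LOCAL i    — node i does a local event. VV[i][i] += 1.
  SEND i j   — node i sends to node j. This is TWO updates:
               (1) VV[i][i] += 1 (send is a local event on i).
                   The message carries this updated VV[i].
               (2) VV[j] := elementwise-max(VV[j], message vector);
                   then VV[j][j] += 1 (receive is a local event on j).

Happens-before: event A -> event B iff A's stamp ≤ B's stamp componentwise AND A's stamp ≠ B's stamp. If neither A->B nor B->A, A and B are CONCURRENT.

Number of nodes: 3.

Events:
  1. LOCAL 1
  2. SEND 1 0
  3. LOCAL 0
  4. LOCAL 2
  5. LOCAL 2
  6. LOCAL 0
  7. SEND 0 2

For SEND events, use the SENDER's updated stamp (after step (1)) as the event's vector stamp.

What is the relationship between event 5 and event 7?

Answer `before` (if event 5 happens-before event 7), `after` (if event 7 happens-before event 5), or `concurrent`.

Initial: VV[0]=[0, 0, 0]
Initial: VV[1]=[0, 0, 0]
Initial: VV[2]=[0, 0, 0]
Event 1: LOCAL 1: VV[1][1]++ -> VV[1]=[0, 1, 0]
Event 2: SEND 1->0: VV[1][1]++ -> VV[1]=[0, 2, 0], msg_vec=[0, 2, 0]; VV[0]=max(VV[0],msg_vec) then VV[0][0]++ -> VV[0]=[1, 2, 0]
Event 3: LOCAL 0: VV[0][0]++ -> VV[0]=[2, 2, 0]
Event 4: LOCAL 2: VV[2][2]++ -> VV[2]=[0, 0, 1]
Event 5: LOCAL 2: VV[2][2]++ -> VV[2]=[0, 0, 2]
Event 6: LOCAL 0: VV[0][0]++ -> VV[0]=[3, 2, 0]
Event 7: SEND 0->2: VV[0][0]++ -> VV[0]=[4, 2, 0], msg_vec=[4, 2, 0]; VV[2]=max(VV[2],msg_vec) then VV[2][2]++ -> VV[2]=[4, 2, 3]
Event 5 stamp: [0, 0, 2]
Event 7 stamp: [4, 2, 0]
[0, 0, 2] <= [4, 2, 0]? False
[4, 2, 0] <= [0, 0, 2]? False
Relation: concurrent

Answer: concurrent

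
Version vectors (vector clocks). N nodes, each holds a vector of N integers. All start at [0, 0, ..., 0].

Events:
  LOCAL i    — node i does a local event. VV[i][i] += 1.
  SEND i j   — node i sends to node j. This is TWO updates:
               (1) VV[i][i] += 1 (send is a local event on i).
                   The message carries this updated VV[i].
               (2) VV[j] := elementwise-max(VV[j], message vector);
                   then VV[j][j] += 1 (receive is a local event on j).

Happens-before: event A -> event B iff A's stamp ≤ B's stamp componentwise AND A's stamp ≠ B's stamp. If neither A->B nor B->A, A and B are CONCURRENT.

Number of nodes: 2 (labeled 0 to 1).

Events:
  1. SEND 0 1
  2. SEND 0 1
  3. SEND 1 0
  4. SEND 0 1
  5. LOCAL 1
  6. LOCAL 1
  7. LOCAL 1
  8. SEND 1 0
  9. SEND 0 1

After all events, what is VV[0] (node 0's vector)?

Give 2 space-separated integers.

Initial: VV[0]=[0, 0]
Initial: VV[1]=[0, 0]
Event 1: SEND 0->1: VV[0][0]++ -> VV[0]=[1, 0], msg_vec=[1, 0]; VV[1]=max(VV[1],msg_vec) then VV[1][1]++ -> VV[1]=[1, 1]
Event 2: SEND 0->1: VV[0][0]++ -> VV[0]=[2, 0], msg_vec=[2, 0]; VV[1]=max(VV[1],msg_vec) then VV[1][1]++ -> VV[1]=[2, 2]
Event 3: SEND 1->0: VV[1][1]++ -> VV[1]=[2, 3], msg_vec=[2, 3]; VV[0]=max(VV[0],msg_vec) then VV[0][0]++ -> VV[0]=[3, 3]
Event 4: SEND 0->1: VV[0][0]++ -> VV[0]=[4, 3], msg_vec=[4, 3]; VV[1]=max(VV[1],msg_vec) then VV[1][1]++ -> VV[1]=[4, 4]
Event 5: LOCAL 1: VV[1][1]++ -> VV[1]=[4, 5]
Event 6: LOCAL 1: VV[1][1]++ -> VV[1]=[4, 6]
Event 7: LOCAL 1: VV[1][1]++ -> VV[1]=[4, 7]
Event 8: SEND 1->0: VV[1][1]++ -> VV[1]=[4, 8], msg_vec=[4, 8]; VV[0]=max(VV[0],msg_vec) then VV[0][0]++ -> VV[0]=[5, 8]
Event 9: SEND 0->1: VV[0][0]++ -> VV[0]=[6, 8], msg_vec=[6, 8]; VV[1]=max(VV[1],msg_vec) then VV[1][1]++ -> VV[1]=[6, 9]
Final vectors: VV[0]=[6, 8]; VV[1]=[6, 9]

Answer: 6 8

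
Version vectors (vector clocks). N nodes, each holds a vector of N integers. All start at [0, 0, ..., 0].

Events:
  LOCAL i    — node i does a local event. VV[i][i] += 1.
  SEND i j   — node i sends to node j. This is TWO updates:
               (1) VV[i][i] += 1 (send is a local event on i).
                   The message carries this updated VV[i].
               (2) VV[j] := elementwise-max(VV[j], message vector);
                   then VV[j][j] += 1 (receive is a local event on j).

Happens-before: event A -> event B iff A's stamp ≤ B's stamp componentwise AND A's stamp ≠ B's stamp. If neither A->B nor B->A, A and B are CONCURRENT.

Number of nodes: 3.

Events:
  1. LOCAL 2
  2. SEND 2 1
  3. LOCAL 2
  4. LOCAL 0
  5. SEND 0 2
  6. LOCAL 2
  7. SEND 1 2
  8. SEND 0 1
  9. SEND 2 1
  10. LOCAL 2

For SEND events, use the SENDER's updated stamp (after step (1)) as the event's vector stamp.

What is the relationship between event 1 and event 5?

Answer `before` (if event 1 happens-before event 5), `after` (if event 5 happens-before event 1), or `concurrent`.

Answer: concurrent

Derivation:
Initial: VV[0]=[0, 0, 0]
Initial: VV[1]=[0, 0, 0]
Initial: VV[2]=[0, 0, 0]
Event 1: LOCAL 2: VV[2][2]++ -> VV[2]=[0, 0, 1]
Event 2: SEND 2->1: VV[2][2]++ -> VV[2]=[0, 0, 2], msg_vec=[0, 0, 2]; VV[1]=max(VV[1],msg_vec) then VV[1][1]++ -> VV[1]=[0, 1, 2]
Event 3: LOCAL 2: VV[2][2]++ -> VV[2]=[0, 0, 3]
Event 4: LOCAL 0: VV[0][0]++ -> VV[0]=[1, 0, 0]
Event 5: SEND 0->2: VV[0][0]++ -> VV[0]=[2, 0, 0], msg_vec=[2, 0, 0]; VV[2]=max(VV[2],msg_vec) then VV[2][2]++ -> VV[2]=[2, 0, 4]
Event 6: LOCAL 2: VV[2][2]++ -> VV[2]=[2, 0, 5]
Event 7: SEND 1->2: VV[1][1]++ -> VV[1]=[0, 2, 2], msg_vec=[0, 2, 2]; VV[2]=max(VV[2],msg_vec) then VV[2][2]++ -> VV[2]=[2, 2, 6]
Event 8: SEND 0->1: VV[0][0]++ -> VV[0]=[3, 0, 0], msg_vec=[3, 0, 0]; VV[1]=max(VV[1],msg_vec) then VV[1][1]++ -> VV[1]=[3, 3, 2]
Event 9: SEND 2->1: VV[2][2]++ -> VV[2]=[2, 2, 7], msg_vec=[2, 2, 7]; VV[1]=max(VV[1],msg_vec) then VV[1][1]++ -> VV[1]=[3, 4, 7]
Event 10: LOCAL 2: VV[2][2]++ -> VV[2]=[2, 2, 8]
Event 1 stamp: [0, 0, 1]
Event 5 stamp: [2, 0, 0]
[0, 0, 1] <= [2, 0, 0]? False
[2, 0, 0] <= [0, 0, 1]? False
Relation: concurrent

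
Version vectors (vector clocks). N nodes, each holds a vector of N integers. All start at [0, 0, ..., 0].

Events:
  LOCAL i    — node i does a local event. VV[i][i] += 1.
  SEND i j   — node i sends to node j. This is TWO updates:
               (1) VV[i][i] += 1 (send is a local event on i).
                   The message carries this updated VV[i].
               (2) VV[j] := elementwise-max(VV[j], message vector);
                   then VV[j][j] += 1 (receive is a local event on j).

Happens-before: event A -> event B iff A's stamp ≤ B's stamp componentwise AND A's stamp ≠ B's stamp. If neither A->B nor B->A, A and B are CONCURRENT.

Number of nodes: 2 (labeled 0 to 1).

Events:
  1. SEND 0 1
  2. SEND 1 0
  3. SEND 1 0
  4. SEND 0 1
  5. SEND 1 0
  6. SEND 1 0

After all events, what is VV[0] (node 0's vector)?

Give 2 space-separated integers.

Answer: 6 6

Derivation:
Initial: VV[0]=[0, 0]
Initial: VV[1]=[0, 0]
Event 1: SEND 0->1: VV[0][0]++ -> VV[0]=[1, 0], msg_vec=[1, 0]; VV[1]=max(VV[1],msg_vec) then VV[1][1]++ -> VV[1]=[1, 1]
Event 2: SEND 1->0: VV[1][1]++ -> VV[1]=[1, 2], msg_vec=[1, 2]; VV[0]=max(VV[0],msg_vec) then VV[0][0]++ -> VV[0]=[2, 2]
Event 3: SEND 1->0: VV[1][1]++ -> VV[1]=[1, 3], msg_vec=[1, 3]; VV[0]=max(VV[0],msg_vec) then VV[0][0]++ -> VV[0]=[3, 3]
Event 4: SEND 0->1: VV[0][0]++ -> VV[0]=[4, 3], msg_vec=[4, 3]; VV[1]=max(VV[1],msg_vec) then VV[1][1]++ -> VV[1]=[4, 4]
Event 5: SEND 1->0: VV[1][1]++ -> VV[1]=[4, 5], msg_vec=[4, 5]; VV[0]=max(VV[0],msg_vec) then VV[0][0]++ -> VV[0]=[5, 5]
Event 6: SEND 1->0: VV[1][1]++ -> VV[1]=[4, 6], msg_vec=[4, 6]; VV[0]=max(VV[0],msg_vec) then VV[0][0]++ -> VV[0]=[6, 6]
Final vectors: VV[0]=[6, 6]; VV[1]=[4, 6]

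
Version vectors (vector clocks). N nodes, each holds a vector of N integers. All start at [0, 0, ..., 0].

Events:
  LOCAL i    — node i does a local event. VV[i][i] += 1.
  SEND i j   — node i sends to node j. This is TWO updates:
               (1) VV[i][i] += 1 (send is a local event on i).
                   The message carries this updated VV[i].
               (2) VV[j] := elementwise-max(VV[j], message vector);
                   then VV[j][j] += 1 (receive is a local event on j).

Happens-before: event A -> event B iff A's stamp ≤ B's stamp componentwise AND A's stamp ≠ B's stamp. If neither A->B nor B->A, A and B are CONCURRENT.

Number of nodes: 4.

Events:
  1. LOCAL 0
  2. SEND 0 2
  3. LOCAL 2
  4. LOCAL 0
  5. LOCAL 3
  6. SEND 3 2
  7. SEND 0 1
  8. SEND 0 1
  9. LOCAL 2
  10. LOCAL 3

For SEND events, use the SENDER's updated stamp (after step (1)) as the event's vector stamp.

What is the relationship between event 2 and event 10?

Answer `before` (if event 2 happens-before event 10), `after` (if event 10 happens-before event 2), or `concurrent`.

Initial: VV[0]=[0, 0, 0, 0]
Initial: VV[1]=[0, 0, 0, 0]
Initial: VV[2]=[0, 0, 0, 0]
Initial: VV[3]=[0, 0, 0, 0]
Event 1: LOCAL 0: VV[0][0]++ -> VV[0]=[1, 0, 0, 0]
Event 2: SEND 0->2: VV[0][0]++ -> VV[0]=[2, 0, 0, 0], msg_vec=[2, 0, 0, 0]; VV[2]=max(VV[2],msg_vec) then VV[2][2]++ -> VV[2]=[2, 0, 1, 0]
Event 3: LOCAL 2: VV[2][2]++ -> VV[2]=[2, 0, 2, 0]
Event 4: LOCAL 0: VV[0][0]++ -> VV[0]=[3, 0, 0, 0]
Event 5: LOCAL 3: VV[3][3]++ -> VV[3]=[0, 0, 0, 1]
Event 6: SEND 3->2: VV[3][3]++ -> VV[3]=[0, 0, 0, 2], msg_vec=[0, 0, 0, 2]; VV[2]=max(VV[2],msg_vec) then VV[2][2]++ -> VV[2]=[2, 0, 3, 2]
Event 7: SEND 0->1: VV[0][0]++ -> VV[0]=[4, 0, 0, 0], msg_vec=[4, 0, 0, 0]; VV[1]=max(VV[1],msg_vec) then VV[1][1]++ -> VV[1]=[4, 1, 0, 0]
Event 8: SEND 0->1: VV[0][0]++ -> VV[0]=[5, 0, 0, 0], msg_vec=[5, 0, 0, 0]; VV[1]=max(VV[1],msg_vec) then VV[1][1]++ -> VV[1]=[5, 2, 0, 0]
Event 9: LOCAL 2: VV[2][2]++ -> VV[2]=[2, 0, 4, 2]
Event 10: LOCAL 3: VV[3][3]++ -> VV[3]=[0, 0, 0, 3]
Event 2 stamp: [2, 0, 0, 0]
Event 10 stamp: [0, 0, 0, 3]
[2, 0, 0, 0] <= [0, 0, 0, 3]? False
[0, 0, 0, 3] <= [2, 0, 0, 0]? False
Relation: concurrent

Answer: concurrent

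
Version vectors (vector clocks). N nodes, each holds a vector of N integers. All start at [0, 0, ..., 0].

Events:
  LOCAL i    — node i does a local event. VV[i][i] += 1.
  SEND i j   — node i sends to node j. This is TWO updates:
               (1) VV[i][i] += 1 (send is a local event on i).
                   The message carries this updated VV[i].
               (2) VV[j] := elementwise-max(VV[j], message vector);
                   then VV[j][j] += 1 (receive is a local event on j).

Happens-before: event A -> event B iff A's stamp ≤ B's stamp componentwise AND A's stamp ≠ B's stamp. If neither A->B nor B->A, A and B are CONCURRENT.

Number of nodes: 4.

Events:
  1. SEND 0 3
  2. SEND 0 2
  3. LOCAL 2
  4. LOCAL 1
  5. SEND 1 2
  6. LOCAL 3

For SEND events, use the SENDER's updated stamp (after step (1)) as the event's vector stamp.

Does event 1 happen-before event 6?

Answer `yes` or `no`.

Initial: VV[0]=[0, 0, 0, 0]
Initial: VV[1]=[0, 0, 0, 0]
Initial: VV[2]=[0, 0, 0, 0]
Initial: VV[3]=[0, 0, 0, 0]
Event 1: SEND 0->3: VV[0][0]++ -> VV[0]=[1, 0, 0, 0], msg_vec=[1, 0, 0, 0]; VV[3]=max(VV[3],msg_vec) then VV[3][3]++ -> VV[3]=[1, 0, 0, 1]
Event 2: SEND 0->2: VV[0][0]++ -> VV[0]=[2, 0, 0, 0], msg_vec=[2, 0, 0, 0]; VV[2]=max(VV[2],msg_vec) then VV[2][2]++ -> VV[2]=[2, 0, 1, 0]
Event 3: LOCAL 2: VV[2][2]++ -> VV[2]=[2, 0, 2, 0]
Event 4: LOCAL 1: VV[1][1]++ -> VV[1]=[0, 1, 0, 0]
Event 5: SEND 1->2: VV[1][1]++ -> VV[1]=[0, 2, 0, 0], msg_vec=[0, 2, 0, 0]; VV[2]=max(VV[2],msg_vec) then VV[2][2]++ -> VV[2]=[2, 2, 3, 0]
Event 6: LOCAL 3: VV[3][3]++ -> VV[3]=[1, 0, 0, 2]
Event 1 stamp: [1, 0, 0, 0]
Event 6 stamp: [1, 0, 0, 2]
[1, 0, 0, 0] <= [1, 0, 0, 2]? True. Equal? False. Happens-before: True

Answer: yes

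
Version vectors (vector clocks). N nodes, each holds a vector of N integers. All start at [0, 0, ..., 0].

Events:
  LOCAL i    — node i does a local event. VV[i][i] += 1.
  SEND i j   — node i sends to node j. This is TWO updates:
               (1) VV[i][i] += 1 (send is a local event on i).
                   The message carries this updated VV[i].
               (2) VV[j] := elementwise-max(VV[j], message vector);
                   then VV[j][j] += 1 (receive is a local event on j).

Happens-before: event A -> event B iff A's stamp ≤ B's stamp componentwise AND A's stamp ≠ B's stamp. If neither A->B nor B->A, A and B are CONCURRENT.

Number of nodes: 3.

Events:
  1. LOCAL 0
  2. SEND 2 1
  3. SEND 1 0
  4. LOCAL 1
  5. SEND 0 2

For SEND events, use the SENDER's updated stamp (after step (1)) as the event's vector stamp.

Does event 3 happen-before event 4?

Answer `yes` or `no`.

Answer: yes

Derivation:
Initial: VV[0]=[0, 0, 0]
Initial: VV[1]=[0, 0, 0]
Initial: VV[2]=[0, 0, 0]
Event 1: LOCAL 0: VV[0][0]++ -> VV[0]=[1, 0, 0]
Event 2: SEND 2->1: VV[2][2]++ -> VV[2]=[0, 0, 1], msg_vec=[0, 0, 1]; VV[1]=max(VV[1],msg_vec) then VV[1][1]++ -> VV[1]=[0, 1, 1]
Event 3: SEND 1->0: VV[1][1]++ -> VV[1]=[0, 2, 1], msg_vec=[0, 2, 1]; VV[0]=max(VV[0],msg_vec) then VV[0][0]++ -> VV[0]=[2, 2, 1]
Event 4: LOCAL 1: VV[1][1]++ -> VV[1]=[0, 3, 1]
Event 5: SEND 0->2: VV[0][0]++ -> VV[0]=[3, 2, 1], msg_vec=[3, 2, 1]; VV[2]=max(VV[2],msg_vec) then VV[2][2]++ -> VV[2]=[3, 2, 2]
Event 3 stamp: [0, 2, 1]
Event 4 stamp: [0, 3, 1]
[0, 2, 1] <= [0, 3, 1]? True. Equal? False. Happens-before: True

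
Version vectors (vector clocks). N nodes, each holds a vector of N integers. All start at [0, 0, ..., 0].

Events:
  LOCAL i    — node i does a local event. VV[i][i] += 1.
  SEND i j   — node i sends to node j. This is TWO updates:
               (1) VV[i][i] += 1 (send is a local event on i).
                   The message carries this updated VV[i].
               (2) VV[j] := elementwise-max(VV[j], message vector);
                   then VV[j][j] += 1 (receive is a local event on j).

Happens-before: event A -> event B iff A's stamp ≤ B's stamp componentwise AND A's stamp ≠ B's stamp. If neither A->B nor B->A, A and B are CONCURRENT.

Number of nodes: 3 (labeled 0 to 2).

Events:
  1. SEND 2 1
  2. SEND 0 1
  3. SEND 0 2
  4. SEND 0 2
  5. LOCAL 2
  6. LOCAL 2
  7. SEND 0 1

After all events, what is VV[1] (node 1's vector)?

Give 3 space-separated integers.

Initial: VV[0]=[0, 0, 0]
Initial: VV[1]=[0, 0, 0]
Initial: VV[2]=[0, 0, 0]
Event 1: SEND 2->1: VV[2][2]++ -> VV[2]=[0, 0, 1], msg_vec=[0, 0, 1]; VV[1]=max(VV[1],msg_vec) then VV[1][1]++ -> VV[1]=[0, 1, 1]
Event 2: SEND 0->1: VV[0][0]++ -> VV[0]=[1, 0, 0], msg_vec=[1, 0, 0]; VV[1]=max(VV[1],msg_vec) then VV[1][1]++ -> VV[1]=[1, 2, 1]
Event 3: SEND 0->2: VV[0][0]++ -> VV[0]=[2, 0, 0], msg_vec=[2, 0, 0]; VV[2]=max(VV[2],msg_vec) then VV[2][2]++ -> VV[2]=[2, 0, 2]
Event 4: SEND 0->2: VV[0][0]++ -> VV[0]=[3, 0, 0], msg_vec=[3, 0, 0]; VV[2]=max(VV[2],msg_vec) then VV[2][2]++ -> VV[2]=[3, 0, 3]
Event 5: LOCAL 2: VV[2][2]++ -> VV[2]=[3, 0, 4]
Event 6: LOCAL 2: VV[2][2]++ -> VV[2]=[3, 0, 5]
Event 7: SEND 0->1: VV[0][0]++ -> VV[0]=[4, 0, 0], msg_vec=[4, 0, 0]; VV[1]=max(VV[1],msg_vec) then VV[1][1]++ -> VV[1]=[4, 3, 1]
Final vectors: VV[0]=[4, 0, 0]; VV[1]=[4, 3, 1]; VV[2]=[3, 0, 5]

Answer: 4 3 1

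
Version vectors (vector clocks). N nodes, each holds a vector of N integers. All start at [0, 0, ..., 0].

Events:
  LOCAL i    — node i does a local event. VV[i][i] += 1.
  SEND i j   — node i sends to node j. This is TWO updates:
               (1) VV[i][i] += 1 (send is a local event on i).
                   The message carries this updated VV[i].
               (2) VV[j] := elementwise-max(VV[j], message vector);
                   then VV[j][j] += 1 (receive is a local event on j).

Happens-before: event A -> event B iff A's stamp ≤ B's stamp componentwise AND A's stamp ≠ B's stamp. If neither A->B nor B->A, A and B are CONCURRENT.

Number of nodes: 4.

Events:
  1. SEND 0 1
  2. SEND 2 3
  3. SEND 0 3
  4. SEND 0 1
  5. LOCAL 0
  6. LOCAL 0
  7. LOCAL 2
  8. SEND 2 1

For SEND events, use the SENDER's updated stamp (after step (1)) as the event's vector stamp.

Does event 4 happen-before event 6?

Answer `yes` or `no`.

Initial: VV[0]=[0, 0, 0, 0]
Initial: VV[1]=[0, 0, 0, 0]
Initial: VV[2]=[0, 0, 0, 0]
Initial: VV[3]=[0, 0, 0, 0]
Event 1: SEND 0->1: VV[0][0]++ -> VV[0]=[1, 0, 0, 0], msg_vec=[1, 0, 0, 0]; VV[1]=max(VV[1],msg_vec) then VV[1][1]++ -> VV[1]=[1, 1, 0, 0]
Event 2: SEND 2->3: VV[2][2]++ -> VV[2]=[0, 0, 1, 0], msg_vec=[0, 0, 1, 0]; VV[3]=max(VV[3],msg_vec) then VV[3][3]++ -> VV[3]=[0, 0, 1, 1]
Event 3: SEND 0->3: VV[0][0]++ -> VV[0]=[2, 0, 0, 0], msg_vec=[2, 0, 0, 0]; VV[3]=max(VV[3],msg_vec) then VV[3][3]++ -> VV[3]=[2, 0, 1, 2]
Event 4: SEND 0->1: VV[0][0]++ -> VV[0]=[3, 0, 0, 0], msg_vec=[3, 0, 0, 0]; VV[1]=max(VV[1],msg_vec) then VV[1][1]++ -> VV[1]=[3, 2, 0, 0]
Event 5: LOCAL 0: VV[0][0]++ -> VV[0]=[4, 0, 0, 0]
Event 6: LOCAL 0: VV[0][0]++ -> VV[0]=[5, 0, 0, 0]
Event 7: LOCAL 2: VV[2][2]++ -> VV[2]=[0, 0, 2, 0]
Event 8: SEND 2->1: VV[2][2]++ -> VV[2]=[0, 0, 3, 0], msg_vec=[0, 0, 3, 0]; VV[1]=max(VV[1],msg_vec) then VV[1][1]++ -> VV[1]=[3, 3, 3, 0]
Event 4 stamp: [3, 0, 0, 0]
Event 6 stamp: [5, 0, 0, 0]
[3, 0, 0, 0] <= [5, 0, 0, 0]? True. Equal? False. Happens-before: True

Answer: yes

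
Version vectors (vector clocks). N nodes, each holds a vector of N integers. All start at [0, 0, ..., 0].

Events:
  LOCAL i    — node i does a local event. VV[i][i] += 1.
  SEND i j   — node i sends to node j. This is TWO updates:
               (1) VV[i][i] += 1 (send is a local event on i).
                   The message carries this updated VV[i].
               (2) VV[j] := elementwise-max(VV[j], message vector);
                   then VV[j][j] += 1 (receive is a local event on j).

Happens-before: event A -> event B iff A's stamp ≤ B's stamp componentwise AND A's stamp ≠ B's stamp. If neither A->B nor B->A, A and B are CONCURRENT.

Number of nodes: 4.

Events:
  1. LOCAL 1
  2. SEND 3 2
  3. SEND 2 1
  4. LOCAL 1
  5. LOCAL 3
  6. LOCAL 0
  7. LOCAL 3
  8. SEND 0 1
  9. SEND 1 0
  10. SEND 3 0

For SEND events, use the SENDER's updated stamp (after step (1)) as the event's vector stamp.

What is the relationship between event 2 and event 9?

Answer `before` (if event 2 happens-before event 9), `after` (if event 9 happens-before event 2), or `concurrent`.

Answer: before

Derivation:
Initial: VV[0]=[0, 0, 0, 0]
Initial: VV[1]=[0, 0, 0, 0]
Initial: VV[2]=[0, 0, 0, 0]
Initial: VV[3]=[0, 0, 0, 0]
Event 1: LOCAL 1: VV[1][1]++ -> VV[1]=[0, 1, 0, 0]
Event 2: SEND 3->2: VV[3][3]++ -> VV[3]=[0, 0, 0, 1], msg_vec=[0, 0, 0, 1]; VV[2]=max(VV[2],msg_vec) then VV[2][2]++ -> VV[2]=[0, 0, 1, 1]
Event 3: SEND 2->1: VV[2][2]++ -> VV[2]=[0, 0, 2, 1], msg_vec=[0, 0, 2, 1]; VV[1]=max(VV[1],msg_vec) then VV[1][1]++ -> VV[1]=[0, 2, 2, 1]
Event 4: LOCAL 1: VV[1][1]++ -> VV[1]=[0, 3, 2, 1]
Event 5: LOCAL 3: VV[3][3]++ -> VV[3]=[0, 0, 0, 2]
Event 6: LOCAL 0: VV[0][0]++ -> VV[0]=[1, 0, 0, 0]
Event 7: LOCAL 3: VV[3][3]++ -> VV[3]=[0, 0, 0, 3]
Event 8: SEND 0->1: VV[0][0]++ -> VV[0]=[2, 0, 0, 0], msg_vec=[2, 0, 0, 0]; VV[1]=max(VV[1],msg_vec) then VV[1][1]++ -> VV[1]=[2, 4, 2, 1]
Event 9: SEND 1->0: VV[1][1]++ -> VV[1]=[2, 5, 2, 1], msg_vec=[2, 5, 2, 1]; VV[0]=max(VV[0],msg_vec) then VV[0][0]++ -> VV[0]=[3, 5, 2, 1]
Event 10: SEND 3->0: VV[3][3]++ -> VV[3]=[0, 0, 0, 4], msg_vec=[0, 0, 0, 4]; VV[0]=max(VV[0],msg_vec) then VV[0][0]++ -> VV[0]=[4, 5, 2, 4]
Event 2 stamp: [0, 0, 0, 1]
Event 9 stamp: [2, 5, 2, 1]
[0, 0, 0, 1] <= [2, 5, 2, 1]? True
[2, 5, 2, 1] <= [0, 0, 0, 1]? False
Relation: before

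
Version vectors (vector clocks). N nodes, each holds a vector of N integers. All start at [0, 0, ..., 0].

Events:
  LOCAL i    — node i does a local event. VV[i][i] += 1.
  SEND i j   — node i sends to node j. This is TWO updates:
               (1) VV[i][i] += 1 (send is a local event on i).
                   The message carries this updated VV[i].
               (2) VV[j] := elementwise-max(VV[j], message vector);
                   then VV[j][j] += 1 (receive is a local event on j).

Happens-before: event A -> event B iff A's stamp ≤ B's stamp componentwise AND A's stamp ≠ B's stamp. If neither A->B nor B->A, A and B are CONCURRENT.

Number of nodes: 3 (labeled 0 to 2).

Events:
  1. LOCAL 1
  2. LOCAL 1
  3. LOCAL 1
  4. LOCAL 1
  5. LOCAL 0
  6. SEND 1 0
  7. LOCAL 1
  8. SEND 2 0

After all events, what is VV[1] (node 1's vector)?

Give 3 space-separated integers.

Initial: VV[0]=[0, 0, 0]
Initial: VV[1]=[0, 0, 0]
Initial: VV[2]=[0, 0, 0]
Event 1: LOCAL 1: VV[1][1]++ -> VV[1]=[0, 1, 0]
Event 2: LOCAL 1: VV[1][1]++ -> VV[1]=[0, 2, 0]
Event 3: LOCAL 1: VV[1][1]++ -> VV[1]=[0, 3, 0]
Event 4: LOCAL 1: VV[1][1]++ -> VV[1]=[0, 4, 0]
Event 5: LOCAL 0: VV[0][0]++ -> VV[0]=[1, 0, 0]
Event 6: SEND 1->0: VV[1][1]++ -> VV[1]=[0, 5, 0], msg_vec=[0, 5, 0]; VV[0]=max(VV[0],msg_vec) then VV[0][0]++ -> VV[0]=[2, 5, 0]
Event 7: LOCAL 1: VV[1][1]++ -> VV[1]=[0, 6, 0]
Event 8: SEND 2->0: VV[2][2]++ -> VV[2]=[0, 0, 1], msg_vec=[0, 0, 1]; VV[0]=max(VV[0],msg_vec) then VV[0][0]++ -> VV[0]=[3, 5, 1]
Final vectors: VV[0]=[3, 5, 1]; VV[1]=[0, 6, 0]; VV[2]=[0, 0, 1]

Answer: 0 6 0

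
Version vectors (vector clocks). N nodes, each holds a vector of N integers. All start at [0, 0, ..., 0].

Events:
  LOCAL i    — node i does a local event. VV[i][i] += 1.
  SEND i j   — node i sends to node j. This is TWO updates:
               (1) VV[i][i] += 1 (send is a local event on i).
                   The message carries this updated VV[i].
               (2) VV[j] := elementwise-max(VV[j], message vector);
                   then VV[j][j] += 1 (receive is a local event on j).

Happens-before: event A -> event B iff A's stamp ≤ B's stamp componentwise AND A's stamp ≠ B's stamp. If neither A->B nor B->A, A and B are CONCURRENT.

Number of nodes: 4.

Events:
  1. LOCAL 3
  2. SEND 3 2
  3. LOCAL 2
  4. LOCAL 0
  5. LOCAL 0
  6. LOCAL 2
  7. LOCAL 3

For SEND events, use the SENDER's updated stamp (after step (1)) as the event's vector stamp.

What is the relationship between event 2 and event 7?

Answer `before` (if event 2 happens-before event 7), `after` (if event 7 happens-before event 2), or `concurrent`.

Initial: VV[0]=[0, 0, 0, 0]
Initial: VV[1]=[0, 0, 0, 0]
Initial: VV[2]=[0, 0, 0, 0]
Initial: VV[3]=[0, 0, 0, 0]
Event 1: LOCAL 3: VV[3][3]++ -> VV[3]=[0, 0, 0, 1]
Event 2: SEND 3->2: VV[3][3]++ -> VV[3]=[0, 0, 0, 2], msg_vec=[0, 0, 0, 2]; VV[2]=max(VV[2],msg_vec) then VV[2][2]++ -> VV[2]=[0, 0, 1, 2]
Event 3: LOCAL 2: VV[2][2]++ -> VV[2]=[0, 0, 2, 2]
Event 4: LOCAL 0: VV[0][0]++ -> VV[0]=[1, 0, 0, 0]
Event 5: LOCAL 0: VV[0][0]++ -> VV[0]=[2, 0, 0, 0]
Event 6: LOCAL 2: VV[2][2]++ -> VV[2]=[0, 0, 3, 2]
Event 7: LOCAL 3: VV[3][3]++ -> VV[3]=[0, 0, 0, 3]
Event 2 stamp: [0, 0, 0, 2]
Event 7 stamp: [0, 0, 0, 3]
[0, 0, 0, 2] <= [0, 0, 0, 3]? True
[0, 0, 0, 3] <= [0, 0, 0, 2]? False
Relation: before

Answer: before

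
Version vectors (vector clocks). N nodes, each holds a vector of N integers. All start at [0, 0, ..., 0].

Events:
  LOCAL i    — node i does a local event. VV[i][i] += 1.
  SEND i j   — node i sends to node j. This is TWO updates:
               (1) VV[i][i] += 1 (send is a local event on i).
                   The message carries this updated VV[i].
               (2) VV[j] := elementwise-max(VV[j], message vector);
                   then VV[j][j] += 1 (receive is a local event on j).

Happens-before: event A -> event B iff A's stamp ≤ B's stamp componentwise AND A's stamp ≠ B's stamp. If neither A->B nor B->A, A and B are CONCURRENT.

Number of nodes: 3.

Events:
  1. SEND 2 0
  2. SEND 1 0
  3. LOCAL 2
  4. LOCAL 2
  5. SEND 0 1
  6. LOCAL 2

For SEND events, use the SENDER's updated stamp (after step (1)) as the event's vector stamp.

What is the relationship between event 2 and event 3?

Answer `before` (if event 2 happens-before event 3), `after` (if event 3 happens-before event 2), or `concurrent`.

Initial: VV[0]=[0, 0, 0]
Initial: VV[1]=[0, 0, 0]
Initial: VV[2]=[0, 0, 0]
Event 1: SEND 2->0: VV[2][2]++ -> VV[2]=[0, 0, 1], msg_vec=[0, 0, 1]; VV[0]=max(VV[0],msg_vec) then VV[0][0]++ -> VV[0]=[1, 0, 1]
Event 2: SEND 1->0: VV[1][1]++ -> VV[1]=[0, 1, 0], msg_vec=[0, 1, 0]; VV[0]=max(VV[0],msg_vec) then VV[0][0]++ -> VV[0]=[2, 1, 1]
Event 3: LOCAL 2: VV[2][2]++ -> VV[2]=[0, 0, 2]
Event 4: LOCAL 2: VV[2][2]++ -> VV[2]=[0, 0, 3]
Event 5: SEND 0->1: VV[0][0]++ -> VV[0]=[3, 1, 1], msg_vec=[3, 1, 1]; VV[1]=max(VV[1],msg_vec) then VV[1][1]++ -> VV[1]=[3, 2, 1]
Event 6: LOCAL 2: VV[2][2]++ -> VV[2]=[0, 0, 4]
Event 2 stamp: [0, 1, 0]
Event 3 stamp: [0, 0, 2]
[0, 1, 0] <= [0, 0, 2]? False
[0, 0, 2] <= [0, 1, 0]? False
Relation: concurrent

Answer: concurrent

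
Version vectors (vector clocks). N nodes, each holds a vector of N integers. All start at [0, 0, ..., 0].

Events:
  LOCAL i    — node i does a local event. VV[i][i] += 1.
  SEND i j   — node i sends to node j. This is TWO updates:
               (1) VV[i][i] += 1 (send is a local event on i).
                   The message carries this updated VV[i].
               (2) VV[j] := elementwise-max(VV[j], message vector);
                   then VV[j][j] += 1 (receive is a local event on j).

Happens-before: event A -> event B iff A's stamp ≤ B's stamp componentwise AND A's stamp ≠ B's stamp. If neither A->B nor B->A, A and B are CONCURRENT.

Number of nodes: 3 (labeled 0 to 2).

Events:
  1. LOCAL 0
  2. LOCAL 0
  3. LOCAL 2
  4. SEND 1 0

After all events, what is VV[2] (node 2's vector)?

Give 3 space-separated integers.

Answer: 0 0 1

Derivation:
Initial: VV[0]=[0, 0, 0]
Initial: VV[1]=[0, 0, 0]
Initial: VV[2]=[0, 0, 0]
Event 1: LOCAL 0: VV[0][0]++ -> VV[0]=[1, 0, 0]
Event 2: LOCAL 0: VV[0][0]++ -> VV[0]=[2, 0, 0]
Event 3: LOCAL 2: VV[2][2]++ -> VV[2]=[0, 0, 1]
Event 4: SEND 1->0: VV[1][1]++ -> VV[1]=[0, 1, 0], msg_vec=[0, 1, 0]; VV[0]=max(VV[0],msg_vec) then VV[0][0]++ -> VV[0]=[3, 1, 0]
Final vectors: VV[0]=[3, 1, 0]; VV[1]=[0, 1, 0]; VV[2]=[0, 0, 1]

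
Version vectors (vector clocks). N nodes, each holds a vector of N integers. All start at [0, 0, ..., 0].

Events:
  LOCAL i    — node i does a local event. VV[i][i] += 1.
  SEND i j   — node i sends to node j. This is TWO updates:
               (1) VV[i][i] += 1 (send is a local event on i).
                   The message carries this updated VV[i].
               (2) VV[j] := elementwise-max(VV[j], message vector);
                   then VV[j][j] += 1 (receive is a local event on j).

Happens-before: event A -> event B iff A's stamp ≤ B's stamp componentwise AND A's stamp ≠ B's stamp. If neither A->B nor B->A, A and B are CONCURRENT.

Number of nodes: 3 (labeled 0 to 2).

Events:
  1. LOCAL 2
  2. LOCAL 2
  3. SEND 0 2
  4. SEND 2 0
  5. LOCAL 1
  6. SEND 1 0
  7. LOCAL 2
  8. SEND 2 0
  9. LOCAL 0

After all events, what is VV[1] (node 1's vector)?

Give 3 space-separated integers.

Initial: VV[0]=[0, 0, 0]
Initial: VV[1]=[0, 0, 0]
Initial: VV[2]=[0, 0, 0]
Event 1: LOCAL 2: VV[2][2]++ -> VV[2]=[0, 0, 1]
Event 2: LOCAL 2: VV[2][2]++ -> VV[2]=[0, 0, 2]
Event 3: SEND 0->2: VV[0][0]++ -> VV[0]=[1, 0, 0], msg_vec=[1, 0, 0]; VV[2]=max(VV[2],msg_vec) then VV[2][2]++ -> VV[2]=[1, 0, 3]
Event 4: SEND 2->0: VV[2][2]++ -> VV[2]=[1, 0, 4], msg_vec=[1, 0, 4]; VV[0]=max(VV[0],msg_vec) then VV[0][0]++ -> VV[0]=[2, 0, 4]
Event 5: LOCAL 1: VV[1][1]++ -> VV[1]=[0, 1, 0]
Event 6: SEND 1->0: VV[1][1]++ -> VV[1]=[0, 2, 0], msg_vec=[0, 2, 0]; VV[0]=max(VV[0],msg_vec) then VV[0][0]++ -> VV[0]=[3, 2, 4]
Event 7: LOCAL 2: VV[2][2]++ -> VV[2]=[1, 0, 5]
Event 8: SEND 2->0: VV[2][2]++ -> VV[2]=[1, 0, 6], msg_vec=[1, 0, 6]; VV[0]=max(VV[0],msg_vec) then VV[0][0]++ -> VV[0]=[4, 2, 6]
Event 9: LOCAL 0: VV[0][0]++ -> VV[0]=[5, 2, 6]
Final vectors: VV[0]=[5, 2, 6]; VV[1]=[0, 2, 0]; VV[2]=[1, 0, 6]

Answer: 0 2 0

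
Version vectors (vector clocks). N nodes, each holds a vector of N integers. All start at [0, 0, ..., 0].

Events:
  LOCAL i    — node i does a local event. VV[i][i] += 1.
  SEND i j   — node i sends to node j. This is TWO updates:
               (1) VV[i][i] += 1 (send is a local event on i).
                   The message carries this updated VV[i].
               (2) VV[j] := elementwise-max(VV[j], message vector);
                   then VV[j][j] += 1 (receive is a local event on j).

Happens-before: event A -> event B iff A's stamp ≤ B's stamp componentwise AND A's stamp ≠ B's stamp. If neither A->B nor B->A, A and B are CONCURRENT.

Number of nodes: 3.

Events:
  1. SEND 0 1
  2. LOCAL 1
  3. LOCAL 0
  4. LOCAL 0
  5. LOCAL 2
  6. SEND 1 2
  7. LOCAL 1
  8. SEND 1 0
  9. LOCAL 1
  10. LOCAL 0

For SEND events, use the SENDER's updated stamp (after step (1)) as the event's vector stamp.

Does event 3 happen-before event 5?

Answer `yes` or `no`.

Initial: VV[0]=[0, 0, 0]
Initial: VV[1]=[0, 0, 0]
Initial: VV[2]=[0, 0, 0]
Event 1: SEND 0->1: VV[0][0]++ -> VV[0]=[1, 0, 0], msg_vec=[1, 0, 0]; VV[1]=max(VV[1],msg_vec) then VV[1][1]++ -> VV[1]=[1, 1, 0]
Event 2: LOCAL 1: VV[1][1]++ -> VV[1]=[1, 2, 0]
Event 3: LOCAL 0: VV[0][0]++ -> VV[0]=[2, 0, 0]
Event 4: LOCAL 0: VV[0][0]++ -> VV[0]=[3, 0, 0]
Event 5: LOCAL 2: VV[2][2]++ -> VV[2]=[0, 0, 1]
Event 6: SEND 1->2: VV[1][1]++ -> VV[1]=[1, 3, 0], msg_vec=[1, 3, 0]; VV[2]=max(VV[2],msg_vec) then VV[2][2]++ -> VV[2]=[1, 3, 2]
Event 7: LOCAL 1: VV[1][1]++ -> VV[1]=[1, 4, 0]
Event 8: SEND 1->0: VV[1][1]++ -> VV[1]=[1, 5, 0], msg_vec=[1, 5, 0]; VV[0]=max(VV[0],msg_vec) then VV[0][0]++ -> VV[0]=[4, 5, 0]
Event 9: LOCAL 1: VV[1][1]++ -> VV[1]=[1, 6, 0]
Event 10: LOCAL 0: VV[0][0]++ -> VV[0]=[5, 5, 0]
Event 3 stamp: [2, 0, 0]
Event 5 stamp: [0, 0, 1]
[2, 0, 0] <= [0, 0, 1]? False. Equal? False. Happens-before: False

Answer: no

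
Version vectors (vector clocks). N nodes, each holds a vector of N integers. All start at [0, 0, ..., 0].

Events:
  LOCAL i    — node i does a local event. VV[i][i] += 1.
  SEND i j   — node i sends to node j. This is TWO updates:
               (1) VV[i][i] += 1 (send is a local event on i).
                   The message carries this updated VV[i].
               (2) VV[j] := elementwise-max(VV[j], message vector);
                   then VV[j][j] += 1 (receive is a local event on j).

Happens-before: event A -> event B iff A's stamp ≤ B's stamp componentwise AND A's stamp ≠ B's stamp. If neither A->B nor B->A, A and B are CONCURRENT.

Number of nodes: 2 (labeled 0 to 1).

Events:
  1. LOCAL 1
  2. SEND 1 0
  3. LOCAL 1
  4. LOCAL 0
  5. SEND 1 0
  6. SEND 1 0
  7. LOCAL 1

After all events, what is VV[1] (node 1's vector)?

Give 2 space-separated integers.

Answer: 0 6

Derivation:
Initial: VV[0]=[0, 0]
Initial: VV[1]=[0, 0]
Event 1: LOCAL 1: VV[1][1]++ -> VV[1]=[0, 1]
Event 2: SEND 1->0: VV[1][1]++ -> VV[1]=[0, 2], msg_vec=[0, 2]; VV[0]=max(VV[0],msg_vec) then VV[0][0]++ -> VV[0]=[1, 2]
Event 3: LOCAL 1: VV[1][1]++ -> VV[1]=[0, 3]
Event 4: LOCAL 0: VV[0][0]++ -> VV[0]=[2, 2]
Event 5: SEND 1->0: VV[1][1]++ -> VV[1]=[0, 4], msg_vec=[0, 4]; VV[0]=max(VV[0],msg_vec) then VV[0][0]++ -> VV[0]=[3, 4]
Event 6: SEND 1->0: VV[1][1]++ -> VV[1]=[0, 5], msg_vec=[0, 5]; VV[0]=max(VV[0],msg_vec) then VV[0][0]++ -> VV[0]=[4, 5]
Event 7: LOCAL 1: VV[1][1]++ -> VV[1]=[0, 6]
Final vectors: VV[0]=[4, 5]; VV[1]=[0, 6]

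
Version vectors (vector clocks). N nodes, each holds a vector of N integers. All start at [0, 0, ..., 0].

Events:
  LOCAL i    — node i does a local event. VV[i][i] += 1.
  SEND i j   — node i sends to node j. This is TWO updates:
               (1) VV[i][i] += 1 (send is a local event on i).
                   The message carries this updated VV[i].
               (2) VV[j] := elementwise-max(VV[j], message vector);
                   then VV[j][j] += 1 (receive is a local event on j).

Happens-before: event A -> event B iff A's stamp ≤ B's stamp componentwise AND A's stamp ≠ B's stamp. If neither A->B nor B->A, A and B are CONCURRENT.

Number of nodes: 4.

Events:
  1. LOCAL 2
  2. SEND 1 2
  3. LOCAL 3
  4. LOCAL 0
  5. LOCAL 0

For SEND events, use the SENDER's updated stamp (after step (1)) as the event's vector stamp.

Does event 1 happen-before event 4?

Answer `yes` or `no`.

Initial: VV[0]=[0, 0, 0, 0]
Initial: VV[1]=[0, 0, 0, 0]
Initial: VV[2]=[0, 0, 0, 0]
Initial: VV[3]=[0, 0, 0, 0]
Event 1: LOCAL 2: VV[2][2]++ -> VV[2]=[0, 0, 1, 0]
Event 2: SEND 1->2: VV[1][1]++ -> VV[1]=[0, 1, 0, 0], msg_vec=[0, 1, 0, 0]; VV[2]=max(VV[2],msg_vec) then VV[2][2]++ -> VV[2]=[0, 1, 2, 0]
Event 3: LOCAL 3: VV[3][3]++ -> VV[3]=[0, 0, 0, 1]
Event 4: LOCAL 0: VV[0][0]++ -> VV[0]=[1, 0, 0, 0]
Event 5: LOCAL 0: VV[0][0]++ -> VV[0]=[2, 0, 0, 0]
Event 1 stamp: [0, 0, 1, 0]
Event 4 stamp: [1, 0, 0, 0]
[0, 0, 1, 0] <= [1, 0, 0, 0]? False. Equal? False. Happens-before: False

Answer: no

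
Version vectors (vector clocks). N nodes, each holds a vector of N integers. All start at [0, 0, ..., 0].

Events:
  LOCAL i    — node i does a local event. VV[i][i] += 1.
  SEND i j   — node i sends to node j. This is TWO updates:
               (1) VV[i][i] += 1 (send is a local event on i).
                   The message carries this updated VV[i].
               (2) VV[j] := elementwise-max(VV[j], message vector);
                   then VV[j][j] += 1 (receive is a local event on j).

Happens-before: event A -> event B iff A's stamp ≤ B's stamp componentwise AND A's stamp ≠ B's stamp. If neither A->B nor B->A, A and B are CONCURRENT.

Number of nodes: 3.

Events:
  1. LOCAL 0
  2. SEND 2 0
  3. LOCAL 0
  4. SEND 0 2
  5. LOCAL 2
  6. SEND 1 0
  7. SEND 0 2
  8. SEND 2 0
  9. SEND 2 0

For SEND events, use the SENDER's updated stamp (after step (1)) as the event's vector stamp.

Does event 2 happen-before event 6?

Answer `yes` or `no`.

Initial: VV[0]=[0, 0, 0]
Initial: VV[1]=[0, 0, 0]
Initial: VV[2]=[0, 0, 0]
Event 1: LOCAL 0: VV[0][0]++ -> VV[0]=[1, 0, 0]
Event 2: SEND 2->0: VV[2][2]++ -> VV[2]=[0, 0, 1], msg_vec=[0, 0, 1]; VV[0]=max(VV[0],msg_vec) then VV[0][0]++ -> VV[0]=[2, 0, 1]
Event 3: LOCAL 0: VV[0][0]++ -> VV[0]=[3, 0, 1]
Event 4: SEND 0->2: VV[0][0]++ -> VV[0]=[4, 0, 1], msg_vec=[4, 0, 1]; VV[2]=max(VV[2],msg_vec) then VV[2][2]++ -> VV[2]=[4, 0, 2]
Event 5: LOCAL 2: VV[2][2]++ -> VV[2]=[4, 0, 3]
Event 6: SEND 1->0: VV[1][1]++ -> VV[1]=[0, 1, 0], msg_vec=[0, 1, 0]; VV[0]=max(VV[0],msg_vec) then VV[0][0]++ -> VV[0]=[5, 1, 1]
Event 7: SEND 0->2: VV[0][0]++ -> VV[0]=[6, 1, 1], msg_vec=[6, 1, 1]; VV[2]=max(VV[2],msg_vec) then VV[2][2]++ -> VV[2]=[6, 1, 4]
Event 8: SEND 2->0: VV[2][2]++ -> VV[2]=[6, 1, 5], msg_vec=[6, 1, 5]; VV[0]=max(VV[0],msg_vec) then VV[0][0]++ -> VV[0]=[7, 1, 5]
Event 9: SEND 2->0: VV[2][2]++ -> VV[2]=[6, 1, 6], msg_vec=[6, 1, 6]; VV[0]=max(VV[0],msg_vec) then VV[0][0]++ -> VV[0]=[8, 1, 6]
Event 2 stamp: [0, 0, 1]
Event 6 stamp: [0, 1, 0]
[0, 0, 1] <= [0, 1, 0]? False. Equal? False. Happens-before: False

Answer: no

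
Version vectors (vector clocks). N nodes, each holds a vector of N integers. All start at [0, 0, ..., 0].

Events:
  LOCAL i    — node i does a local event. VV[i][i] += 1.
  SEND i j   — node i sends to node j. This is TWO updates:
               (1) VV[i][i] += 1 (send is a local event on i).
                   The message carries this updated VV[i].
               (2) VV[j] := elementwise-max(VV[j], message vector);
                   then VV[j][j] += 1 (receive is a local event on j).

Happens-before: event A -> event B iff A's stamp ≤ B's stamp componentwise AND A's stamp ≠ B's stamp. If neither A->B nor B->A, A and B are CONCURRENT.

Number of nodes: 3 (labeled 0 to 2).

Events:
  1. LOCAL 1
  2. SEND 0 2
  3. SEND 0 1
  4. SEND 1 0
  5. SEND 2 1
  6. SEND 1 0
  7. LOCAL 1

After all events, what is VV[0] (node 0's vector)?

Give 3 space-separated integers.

Initial: VV[0]=[0, 0, 0]
Initial: VV[1]=[0, 0, 0]
Initial: VV[2]=[0, 0, 0]
Event 1: LOCAL 1: VV[1][1]++ -> VV[1]=[0, 1, 0]
Event 2: SEND 0->2: VV[0][0]++ -> VV[0]=[1, 0, 0], msg_vec=[1, 0, 0]; VV[2]=max(VV[2],msg_vec) then VV[2][2]++ -> VV[2]=[1, 0, 1]
Event 3: SEND 0->1: VV[0][0]++ -> VV[0]=[2, 0, 0], msg_vec=[2, 0, 0]; VV[1]=max(VV[1],msg_vec) then VV[1][1]++ -> VV[1]=[2, 2, 0]
Event 4: SEND 1->0: VV[1][1]++ -> VV[1]=[2, 3, 0], msg_vec=[2, 3, 0]; VV[0]=max(VV[0],msg_vec) then VV[0][0]++ -> VV[0]=[3, 3, 0]
Event 5: SEND 2->1: VV[2][2]++ -> VV[2]=[1, 0, 2], msg_vec=[1, 0, 2]; VV[1]=max(VV[1],msg_vec) then VV[1][1]++ -> VV[1]=[2, 4, 2]
Event 6: SEND 1->0: VV[1][1]++ -> VV[1]=[2, 5, 2], msg_vec=[2, 5, 2]; VV[0]=max(VV[0],msg_vec) then VV[0][0]++ -> VV[0]=[4, 5, 2]
Event 7: LOCAL 1: VV[1][1]++ -> VV[1]=[2, 6, 2]
Final vectors: VV[0]=[4, 5, 2]; VV[1]=[2, 6, 2]; VV[2]=[1, 0, 2]

Answer: 4 5 2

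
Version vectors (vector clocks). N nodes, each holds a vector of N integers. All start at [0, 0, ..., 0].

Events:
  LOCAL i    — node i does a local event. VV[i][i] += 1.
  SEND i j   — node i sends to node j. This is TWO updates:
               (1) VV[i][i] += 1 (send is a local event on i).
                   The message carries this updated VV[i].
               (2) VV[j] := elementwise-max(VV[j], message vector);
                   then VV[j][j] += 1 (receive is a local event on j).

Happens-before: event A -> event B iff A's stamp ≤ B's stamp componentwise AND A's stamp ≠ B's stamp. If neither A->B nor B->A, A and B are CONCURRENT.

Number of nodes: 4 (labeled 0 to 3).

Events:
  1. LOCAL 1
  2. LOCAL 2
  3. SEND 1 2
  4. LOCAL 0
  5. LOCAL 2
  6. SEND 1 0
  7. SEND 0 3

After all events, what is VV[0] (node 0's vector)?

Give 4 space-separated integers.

Initial: VV[0]=[0, 0, 0, 0]
Initial: VV[1]=[0, 0, 0, 0]
Initial: VV[2]=[0, 0, 0, 0]
Initial: VV[3]=[0, 0, 0, 0]
Event 1: LOCAL 1: VV[1][1]++ -> VV[1]=[0, 1, 0, 0]
Event 2: LOCAL 2: VV[2][2]++ -> VV[2]=[0, 0, 1, 0]
Event 3: SEND 1->2: VV[1][1]++ -> VV[1]=[0, 2, 0, 0], msg_vec=[0, 2, 0, 0]; VV[2]=max(VV[2],msg_vec) then VV[2][2]++ -> VV[2]=[0, 2, 2, 0]
Event 4: LOCAL 0: VV[0][0]++ -> VV[0]=[1, 0, 0, 0]
Event 5: LOCAL 2: VV[2][2]++ -> VV[2]=[0, 2, 3, 0]
Event 6: SEND 1->0: VV[1][1]++ -> VV[1]=[0, 3, 0, 0], msg_vec=[0, 3, 0, 0]; VV[0]=max(VV[0],msg_vec) then VV[0][0]++ -> VV[0]=[2, 3, 0, 0]
Event 7: SEND 0->3: VV[0][0]++ -> VV[0]=[3, 3, 0, 0], msg_vec=[3, 3, 0, 0]; VV[3]=max(VV[3],msg_vec) then VV[3][3]++ -> VV[3]=[3, 3, 0, 1]
Final vectors: VV[0]=[3, 3, 0, 0]; VV[1]=[0, 3, 0, 0]; VV[2]=[0, 2, 3, 0]; VV[3]=[3, 3, 0, 1]

Answer: 3 3 0 0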